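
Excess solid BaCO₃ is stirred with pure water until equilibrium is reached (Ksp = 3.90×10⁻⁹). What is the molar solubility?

BaCO₃(s) ⇌ Ba²⁺(aq) + CO₃²⁻(aq)
Call the molar solubility s, so that [Ba²⁺] = s and [CO₃²⁻] = s.
Ksp = [Ba²⁺][CO₃²⁻] = s · s = s^2
s^2 = 3.90×10⁻⁹
Taking the 2nd root, s = 6.24×10⁻⁵ M.

6.24×10⁻⁵ M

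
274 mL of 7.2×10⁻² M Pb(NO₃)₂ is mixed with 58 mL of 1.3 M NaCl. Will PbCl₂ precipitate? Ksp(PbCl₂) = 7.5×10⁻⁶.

Total volume after mixing = 274 + 58 = 332 mL.
[Pb²⁺] = (7.2×10⁻²)(274)/332 = 5.9×10⁻² M
[Cl⁻] = (1.3)(58)/332 = 0.23 M
Q = [Pb²⁺][Cl⁻]^2 = 3.1×10⁻³
Q = 3.1×10⁻³ > Ksp = 7.5×10⁻⁶, so the solution is supersaturated and PbCl₂ precipitates.

Yes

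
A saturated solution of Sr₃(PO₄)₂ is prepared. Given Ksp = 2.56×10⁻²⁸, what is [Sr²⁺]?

3.57×10⁻⁶ M

Sr₃(PO₄)₂(s) ⇌ 3 Sr²⁺(aq) + 2 PO₄³⁻(aq)
Let s be the molar solubility. Then [Sr²⁺] = 3s and [PO₄³⁻] = 2s.
Ksp = [Sr²⁺]^3[PO₄³⁻]^2 = (3s)^3 · (2s)^2 = 108s^5 = 2.56×10⁻²⁸
s = 1.19×10⁻⁶ mol L⁻¹
[Sr²⁺] = 3s = 3.57×10⁻⁶ mol L⁻¹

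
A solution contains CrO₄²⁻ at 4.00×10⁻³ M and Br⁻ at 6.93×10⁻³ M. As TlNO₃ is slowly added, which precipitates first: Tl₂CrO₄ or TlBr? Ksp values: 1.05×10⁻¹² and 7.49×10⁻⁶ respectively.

Tl₂CrO₄

The threshold for precipitation is Q = Ksp.
For Tl₂CrO₄: [Tl⁺] = (Ksp/[CrO₄²⁻])^(1/2) = 1.62×10⁻⁵ M
For TlBr: [Tl⁺] = (Ksp/[Br⁻]) = 1.08×10⁻³ M
Since Tl₂CrO₄ needs less Tl⁺ to reach saturation, it precipitates first.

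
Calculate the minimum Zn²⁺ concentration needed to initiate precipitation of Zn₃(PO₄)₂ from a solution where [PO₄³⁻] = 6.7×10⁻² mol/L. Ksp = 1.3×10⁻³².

A salt starts to precipitate once the ion product Q reaches its Ksp.
Zn₃(PO₄)₂(s) ⇌ 3 Zn²⁺(aq) + 2 PO₄³⁻(aq)
Ksp = [Zn²⁺]^3[PO₄³⁻]^2 = [Zn²⁺]^3(6.7×10⁻²)^2
[Zn²⁺]^3 = 1.3×10⁻³² / (6.7×10⁻²)^2 = 2.9×10⁻³⁰
[Zn²⁺] = 1.4×10⁻¹⁰ mol/L

1.4×10⁻¹⁰ M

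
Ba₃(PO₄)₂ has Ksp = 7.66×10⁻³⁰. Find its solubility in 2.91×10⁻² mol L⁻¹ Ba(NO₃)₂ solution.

2.79×10⁻¹³ M

Ba₃(PO₄)₂(s) ⇌ 3 Ba²⁺(aq) + 2 PO₄³⁻(aq)
Let s be the solubility of Ba₃(PO₄)₂ here. The common ion gives [Ba²⁺] ≈ 2.91×10⁻² mol L⁻¹, and [PO₄³⁻] = 2s.
Ksp = [Ba²⁺]^3[PO₄³⁻]^2 = (2.91×10⁻²)^3(2s)^2
(2s)^2 = 7.66×10⁻³⁰ / (2.91×10⁻²)^3 = 3.11×10⁻²⁵
s = 2.79×10⁻¹³ mol L⁻¹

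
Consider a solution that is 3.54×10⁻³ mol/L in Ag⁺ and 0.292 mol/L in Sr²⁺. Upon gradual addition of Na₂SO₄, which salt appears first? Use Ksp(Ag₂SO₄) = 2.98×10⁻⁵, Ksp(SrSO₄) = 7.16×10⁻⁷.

Precipitation of each salt begins when its ion product equals Ksp.
For Ag₂SO₄: [SO₄²⁻] = (Ksp/[Ag⁺]^2) = 2.38 mol/L
For SrSO₄: [SO₄²⁻] = (Ksp/[Sr²⁺]) = 2.45×10⁻⁶ mol/L
SrSO₄ requires the lower [SO₄²⁻], so it precipitates first.

SrSO₄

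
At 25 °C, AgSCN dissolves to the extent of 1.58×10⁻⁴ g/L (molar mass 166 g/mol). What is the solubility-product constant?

Molar solubility s = (1.58×10⁻⁴ g/L) / (166 g/mol) = 9.5181×10⁻⁷ mol/L
AgSCN(s) ⇌ Ag⁺(aq) + SCN⁻(aq)
With molar solubility s: [Ag⁺] = s, [SCN⁻] = s.
Ksp = [Ag⁺][SCN⁻] = s · s = s^2
Ksp = (9.5181×10⁻⁷)^2 = 9.06×10⁻¹³

Ksp = 9.06×10⁻¹³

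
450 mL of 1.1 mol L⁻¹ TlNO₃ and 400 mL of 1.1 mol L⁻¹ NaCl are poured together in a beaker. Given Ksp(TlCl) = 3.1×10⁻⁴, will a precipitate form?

Yes

After mixing, V = 450 mL + 400 mL = 850 mL.
[Tl⁺] = (1.1)(450)/850 = 0.58 mol L⁻¹
[Cl⁻] = (1.1)(400)/850 = 0.52 mol L⁻¹
Q = [Tl⁺][Cl⁻] = 0.30
Q = 0.30 > Ksp = 3.1×10⁻⁴, so the solution is supersaturated and TlCl precipitates.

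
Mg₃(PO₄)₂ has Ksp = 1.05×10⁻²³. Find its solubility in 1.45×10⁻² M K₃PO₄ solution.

1.23×10⁻⁷ M

Mg₃(PO₄)₂(s) ⇌ 3 Mg²⁺(aq) + 2 PO₄³⁻(aq)
Let s be the solubility of Mg₃(PO₄)₂ here. The common ion gives [PO₄³⁻] ≈ 1.45×10⁻² M, and [Mg²⁺] = 3s.
Ksp = [Mg²⁺]^3[PO₄³⁻]^2 = (3s)^3(1.45×10⁻²)^2
(3s)^3 = 1.05×10⁻²³ / (1.45×10⁻²)^2 = 4.99×10⁻²⁰
s = 1.23×10⁻⁷ M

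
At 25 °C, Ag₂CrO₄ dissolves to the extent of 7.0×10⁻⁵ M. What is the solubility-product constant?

Ag₂CrO₄(s) ⇌ 2 Ag⁺(aq) + CrO₄²⁻(aq)
Let s be the molar solubility. Then [Ag⁺] = 2s and [CrO₄²⁻] = s.
Ksp = [Ag⁺]^2[CrO₄²⁻] = (2s)^2 · s = 4s^3
Ksp = 4 × (7.0×10⁻⁵)^3 = 1.4×10⁻¹²

Ksp = 1.4×10⁻¹²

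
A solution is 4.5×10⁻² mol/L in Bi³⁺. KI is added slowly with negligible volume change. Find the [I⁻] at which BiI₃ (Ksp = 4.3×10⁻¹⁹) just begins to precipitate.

2.1×10⁻⁶ M

The threshold for precipitation is Q = Ksp.
BiI₃(s) ⇌ Bi³⁺(aq) + 3 I⁻(aq)
Ksp = [Bi³⁺][I⁻]^3 = [I⁻]^3(4.5×10⁻²)
[I⁻]^3 = 4.3×10⁻¹⁹ / (4.5×10⁻²) = 9.6×10⁻¹⁸
[I⁻] = 2.1×10⁻⁶ mol/L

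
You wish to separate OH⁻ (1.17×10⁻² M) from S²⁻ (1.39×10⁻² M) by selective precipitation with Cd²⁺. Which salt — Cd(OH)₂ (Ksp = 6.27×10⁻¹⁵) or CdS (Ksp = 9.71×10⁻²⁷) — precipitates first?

CdS

A salt starts to precipitate once the ion product Q reaches its Ksp.
For Cd(OH)₂: [Cd²⁺] = (Ksp/[OH⁻]^2) = 4.58×10⁻¹¹ M
For CdS: [Cd²⁺] = (Ksp/[S²⁻]) = 6.99×10⁻²⁵ M
Since CdS needs less Cd²⁺ to reach saturation, it precipitates first.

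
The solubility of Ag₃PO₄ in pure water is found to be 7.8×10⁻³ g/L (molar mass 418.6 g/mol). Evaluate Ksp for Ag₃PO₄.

Ksp = 3.3×10⁻¹⁸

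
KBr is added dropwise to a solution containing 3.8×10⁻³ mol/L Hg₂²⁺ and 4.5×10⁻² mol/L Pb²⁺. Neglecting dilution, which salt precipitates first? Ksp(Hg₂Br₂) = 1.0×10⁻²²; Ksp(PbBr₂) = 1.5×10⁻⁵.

Hg₂Br₂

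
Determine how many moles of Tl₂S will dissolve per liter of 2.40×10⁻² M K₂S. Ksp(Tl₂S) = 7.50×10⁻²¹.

2.80×10⁻¹⁰ M

Tl₂S(s) ⇌ 2 Tl⁺(aq) + S²⁻(aq)
With S²⁻ already at 2.40×10⁻² M and s small, take [S²⁻] ≈ 2.40×10⁻² M and [Tl⁺] = 2s.
Ksp = [Tl⁺]^2[S²⁻] = (2s)^2(2.40×10⁻²)
(2s)^2 = 7.50×10⁻²¹ / (2.40×10⁻²) = 3.13×10⁻¹⁹
s = 2.80×10⁻¹⁰ M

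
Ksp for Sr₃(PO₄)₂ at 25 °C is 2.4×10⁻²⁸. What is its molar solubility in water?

1.2×10⁻⁶ M

Sr₃(PO₄)₂(s) ⇌ 3 Sr²⁺(aq) + 2 PO₄³⁻(aq)
Let s be the molar solubility. Then [Sr²⁺] = 3s and [PO₄³⁻] = 2s.
Ksp = [Sr²⁺]^3[PO₄³⁻]^2 = (3s)^3 · (2s)^2 = 108s^5
108s^5 = 2.4×10⁻²⁸  ⇒  s^5 = 2.2×10⁻³⁰
s = 1.2×10⁻⁶ mol L⁻¹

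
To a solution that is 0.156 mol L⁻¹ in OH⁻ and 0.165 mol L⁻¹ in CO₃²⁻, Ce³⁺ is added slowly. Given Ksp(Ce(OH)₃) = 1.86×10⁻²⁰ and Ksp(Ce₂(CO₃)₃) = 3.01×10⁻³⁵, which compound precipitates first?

Ce(OH)₃

Each salt precipitates once Q = Ksp for that salt.
For Ce(OH)₃: [Ce³⁺] = (Ksp/[OH⁻]^3) = 4.90×10⁻¹⁸ mol L⁻¹
For Ce₂(CO₃)₃: [Ce³⁺] = (Ksp/[CO₃²⁻]^3)^(1/2) = 8.19×10⁻¹⁷ mol L⁻¹
Since Ce(OH)₃ needs less Ce³⁺ to reach saturation, it precipitates first.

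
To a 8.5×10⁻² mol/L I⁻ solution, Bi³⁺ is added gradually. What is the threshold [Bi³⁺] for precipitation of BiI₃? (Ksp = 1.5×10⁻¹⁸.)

A salt starts to precipitate once the ion product Q reaches its Ksp.
BiI₃(s) ⇌ Bi³⁺(aq) + 3 I⁻(aq)
Ksp = [Bi³⁺][I⁻]^3 = [Bi³⁺](8.5×10⁻²)^3
[Bi³⁺] = 1.5×10⁻¹⁸ / (8.5×10⁻²)^3 = 2.4×10⁻¹⁵
[Bi³⁺] = 2.4×10⁻¹⁵ mol/L

2.4×10⁻¹⁵ M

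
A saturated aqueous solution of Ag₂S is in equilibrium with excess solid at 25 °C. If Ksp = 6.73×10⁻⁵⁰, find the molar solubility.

Ag₂S(s) ⇌ 2 Ag⁺(aq) + S²⁻(aq)
For each mole of Ag₂S that dissolves per liter, [Ag⁺] = 2s and [S²⁻] = s; let s denote this solubility.
Ksp = [Ag⁺]^2[S²⁻] = (2s)^2 · s = 4s^3
4s^3 = 6.73×10⁻⁵⁰  ⇒  s^3 = 1.68×10⁻⁵⁰
Taking the 3rd root, s = 2.56×10⁻¹⁷ M.

2.56×10⁻¹⁷ M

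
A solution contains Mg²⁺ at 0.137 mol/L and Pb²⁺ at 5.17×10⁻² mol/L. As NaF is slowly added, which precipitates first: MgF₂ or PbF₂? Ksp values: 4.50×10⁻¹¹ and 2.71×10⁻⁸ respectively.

Precipitation of each salt begins when its ion product equals Ksp.
For MgF₂: [F⁻] = (Ksp/[Mg²⁺])^(1/2) = 1.81×10⁻⁵ mol/L
For PbF₂: [F⁻] = (Ksp/[Pb²⁺])^(1/2) = 7.24×10⁻⁴ mol/L
The smaller threshold [F⁻] is reached first, so MgF₂ precipitates first.

MgF₂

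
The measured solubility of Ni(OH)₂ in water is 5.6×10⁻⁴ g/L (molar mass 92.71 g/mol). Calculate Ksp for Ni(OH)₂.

Ksp = 8.8×10⁻¹⁶

Convert to molarity: s = 5.6×10⁻⁴ / 92.71 = 6.040×10⁻⁶ mol/L
Ni(OH)₂(s) ⇌ Ni²⁺(aq) + 2 OH⁻(aq)
For each mole of Ni(OH)₂ that dissolves per liter, [Ni²⁺] = s and [OH⁻] = 2s; let s denote this solubility.
Ksp = [Ni²⁺][OH⁻]^2 = s · (2s)^2 = 4s^3
Ksp = 4 × (6.040×10⁻⁶)^3 = 8.8×10⁻¹⁶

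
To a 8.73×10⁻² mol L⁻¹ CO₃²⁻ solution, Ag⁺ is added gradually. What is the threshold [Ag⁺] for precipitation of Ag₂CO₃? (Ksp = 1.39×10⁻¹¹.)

1.26×10⁻⁵ M

Precipitation begins when Q = Ksp.
Ag₂CO₃(s) ⇌ 2 Ag⁺(aq) + CO₃²⁻(aq)
Ksp = [Ag⁺]^2[CO₃²⁻] = [Ag⁺]^2(8.73×10⁻²)
[Ag⁺]^2 = 1.39×10⁻¹¹ / (8.73×10⁻²) = 1.59×10⁻¹⁰
[Ag⁺] = 1.26×10⁻⁵ mol L⁻¹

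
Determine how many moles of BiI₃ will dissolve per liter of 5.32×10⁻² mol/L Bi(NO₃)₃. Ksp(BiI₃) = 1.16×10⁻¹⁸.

9.31×10⁻⁷ M

BiI₃(s) ⇌ Bi³⁺(aq) + 3 I⁻(aq)
With Bi³⁺ already at 5.32×10⁻² mol/L and s small, take [Bi³⁺] ≈ 5.32×10⁻² mol/L and [I⁻] = 3s.
Ksp = [Bi³⁺][I⁻]^3 = (5.32×10⁻²)(3s)^3
(3s)^3 = 1.16×10⁻¹⁸ / (5.32×10⁻²) = 2.18×10⁻¹⁷
s = 9.31×10⁻⁷ mol/L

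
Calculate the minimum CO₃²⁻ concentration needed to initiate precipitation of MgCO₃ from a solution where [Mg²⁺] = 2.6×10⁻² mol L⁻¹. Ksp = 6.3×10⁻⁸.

2.4×10⁻⁶ M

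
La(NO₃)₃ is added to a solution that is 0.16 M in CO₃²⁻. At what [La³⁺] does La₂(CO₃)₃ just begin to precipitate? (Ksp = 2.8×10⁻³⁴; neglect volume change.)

The threshold for precipitation is Q = Ksp.
La₂(CO₃)₃(s) ⇌ 2 La³⁺(aq) + 3 CO₃²⁻(aq)
Ksp = [La³⁺]^2[CO₃²⁻]^3 = [La³⁺]^2(0.16)^3
[La³⁺]^2 = 2.8×10⁻³⁴ / (0.16)^3 = 6.8×10⁻³²
[La³⁺] = 2.6×10⁻¹⁶ M

2.6×10⁻¹⁶ M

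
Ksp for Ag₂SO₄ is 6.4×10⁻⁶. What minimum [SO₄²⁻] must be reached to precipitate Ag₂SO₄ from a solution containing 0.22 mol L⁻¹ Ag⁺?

1.3×10⁻⁴ M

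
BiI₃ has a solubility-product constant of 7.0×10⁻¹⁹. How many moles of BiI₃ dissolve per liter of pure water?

BiI₃(s) ⇌ Bi³⁺(aq) + 3 I⁻(aq)
If s mol/L of BiI₃ dissolves, [Bi³⁺] = s and [I⁻] = 3s.
Ksp = [Bi³⁺][I⁻]^3 = s · (3s)^3 = 27s^4
27s^4 = 7.0×10⁻¹⁹  ⇒  s^4 = 2.6×10⁻²⁰
s = (2.6×10⁻²⁰)^(1/4) = 1.3×10⁻⁵ M

1.3×10⁻⁵ M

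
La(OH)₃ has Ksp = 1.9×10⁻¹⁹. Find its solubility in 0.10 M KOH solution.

La(OH)₃(s) ⇌ La³⁺(aq) + 3 OH⁻(aq)
The solution already contains OH⁻ at 0.10 M. Let s be the molar solubility of La(OH)₃.
[OH⁻] ≈ 0.10 M (common ion dominates); [La³⁺] = s.
Ksp = [La³⁺][OH⁻]^3 = s(0.10)^3
s = 1.9×10⁻¹⁹ / (0.10)^3 = 1.9×10⁻¹⁶
s = 1.9×10⁻¹⁶ M

1.9×10⁻¹⁶ M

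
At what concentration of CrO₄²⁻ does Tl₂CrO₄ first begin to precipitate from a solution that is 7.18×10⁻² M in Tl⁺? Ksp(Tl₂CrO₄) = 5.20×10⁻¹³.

Precipitation of each salt begins when its ion product equals Ksp.
Tl₂CrO₄(s) ⇌ 2 Tl⁺(aq) + CrO₄²⁻(aq)
Ksp = [Tl⁺]^2[CrO₄²⁻] = [CrO₄²⁻](7.18×10⁻²)^2
[CrO₄²⁻] = 5.20×10⁻¹³ / (7.18×10⁻²)^2 = 1.01×10⁻¹⁰
[CrO₄²⁻] = 1.01×10⁻¹⁰ M

1.01×10⁻¹⁰ M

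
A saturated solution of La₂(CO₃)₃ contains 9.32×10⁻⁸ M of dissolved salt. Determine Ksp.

La₂(CO₃)₃(s) ⇌ 2 La³⁺(aq) + 3 CO₃²⁻(aq)
If s mol/L of La₂(CO₃)₃ dissolves, [La³⁺] = 2s and [CO₃²⁻] = 3s.
Ksp = [La³⁺]^2[CO₃²⁻]^3 = (2s)^2 · (3s)^3 = 108s^5
Ksp = 108 × (9.32×10⁻⁸)^5 = 7.59×10⁻³⁴

Ksp = 7.59×10⁻³⁴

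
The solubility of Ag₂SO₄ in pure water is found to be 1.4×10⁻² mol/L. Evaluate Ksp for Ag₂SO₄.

Ag₂SO₄(s) ⇌ 2 Ag⁺(aq) + SO₄²⁻(aq)
Let s be the molar solubility. Then [Ag⁺] = 2s and [SO₄²⁻] = s.
Ksp = [Ag⁺]^2[SO₄²⁻] = (2s)^2 · s = 4s^3
Ksp = 4 × (1.4×10⁻²)^3 = 1.1×10⁻⁵

Ksp = 1.1×10⁻⁵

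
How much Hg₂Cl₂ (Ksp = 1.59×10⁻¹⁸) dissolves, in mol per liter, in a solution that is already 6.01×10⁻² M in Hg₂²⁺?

2.57×10⁻⁹ M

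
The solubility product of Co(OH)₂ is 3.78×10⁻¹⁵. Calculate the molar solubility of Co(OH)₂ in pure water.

9.81×10⁻⁶ M

Co(OH)₂(s) ⇌ Co²⁺(aq) + 2 OH⁻(aq)
If s mol/L of Co(OH)₂ dissolves, [Co²⁺] = s and [OH⁻] = 2s.
Ksp = [Co²⁺][OH⁻]^2 = s · (2s)^2 = 4s^3
4s^3 = 3.78×10⁻¹⁵  ⇒  s^3 = 9.45×10⁻¹⁶
Taking the 3rd root, s = 9.81×10⁻⁶ mol L⁻¹.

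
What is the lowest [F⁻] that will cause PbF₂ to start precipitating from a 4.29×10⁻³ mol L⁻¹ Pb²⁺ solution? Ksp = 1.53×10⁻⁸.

1.89×10⁻³ M

The threshold for precipitation is Q = Ksp.
PbF₂(s) ⇌ Pb²⁺(aq) + 2 F⁻(aq)
Ksp = [Pb²⁺][F⁻]^2 = [F⁻]^2(4.29×10⁻³)
[F⁻]^2 = 1.53×10⁻⁸ / (4.29×10⁻³) = 3.57×10⁻⁶
[F⁻] = 1.89×10⁻³ mol L⁻¹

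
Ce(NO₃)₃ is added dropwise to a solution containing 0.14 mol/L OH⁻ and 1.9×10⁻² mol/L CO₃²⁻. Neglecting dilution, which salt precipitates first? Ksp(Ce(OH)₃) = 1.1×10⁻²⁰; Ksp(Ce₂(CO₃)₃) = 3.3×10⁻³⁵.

Each salt precipitates once Q = Ksp for that salt.
For Ce(OH)₃: [Ce³⁺] = (Ksp/[OH⁻]^3) = 4.0×10⁻¹⁸ mol/L
For Ce₂(CO₃)₃: [Ce³⁺] = (Ksp/[CO₃²⁻]^3)^(1/2) = 2.2×10⁻¹⁵ mol/L
Ce(OH)₃ requires the lower [Ce³⁺], so it precipitates first.

Ce(OH)₃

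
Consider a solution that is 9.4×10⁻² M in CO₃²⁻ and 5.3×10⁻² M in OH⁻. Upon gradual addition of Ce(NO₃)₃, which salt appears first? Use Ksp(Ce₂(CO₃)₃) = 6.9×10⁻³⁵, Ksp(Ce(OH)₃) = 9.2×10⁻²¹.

Ce(OH)₃

Precipitation of each salt begins when its ion product equals Ksp.
For Ce₂(CO₃)₃: [Ce³⁺] = (Ksp/[CO₃²⁻]^3)^(1/2) = 2.9×10⁻¹⁶ M
For Ce(OH)₃: [Ce³⁺] = (Ksp/[OH⁻]^3) = 6.2×10⁻¹⁷ M
The smaller threshold [Ce³⁺] is reached first, so Ce(OH)₃ precipitates first.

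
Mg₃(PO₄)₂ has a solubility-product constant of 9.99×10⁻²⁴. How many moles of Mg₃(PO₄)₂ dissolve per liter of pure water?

Mg₃(PO₄)₂(s) ⇌ 3 Mg²⁺(aq) + 2 PO₄³⁻(aq)
For each mole of Mg₃(PO₄)₂ that dissolves per liter, [Mg²⁺] = 3s and [PO₄³⁻] = 2s; let s denote this solubility.
Ksp = [Mg²⁺]^3[PO₄³⁻]^2 = (3s)^3 · (2s)^2 = 108s^5
108s^5 = 9.99×10⁻²⁴  ⇒  s^5 = 9.25×10⁻²⁶
Taking the 5th root, s = 9.85×10⁻⁶ mol/L.

9.85×10⁻⁶ M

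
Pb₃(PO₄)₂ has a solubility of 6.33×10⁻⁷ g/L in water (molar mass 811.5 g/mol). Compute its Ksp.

Ksp = 3.12×10⁻⁴⁴

Molar solubility s = (6.33×10⁻⁷ g/L) / (811.5 g/mol) = 7.8004×10⁻¹⁰ mol/L
Pb₃(PO₄)₂(s) ⇌ 3 Pb²⁺(aq) + 2 PO₄³⁻(aq)
With molar solubility s: [Pb²⁺] = 3s, [PO₄³⁻] = 2s.
Ksp = [Pb²⁺]^3[PO₄³⁻]^2 = (3s)^3 · (2s)^2 = 108s^5
Ksp = 108 × (7.8004×10⁻¹⁰)^5 = 3.12×10⁻⁴⁴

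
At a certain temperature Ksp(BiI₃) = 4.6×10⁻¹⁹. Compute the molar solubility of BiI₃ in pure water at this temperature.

1.1×10⁻⁵ M

BiI₃(s) ⇌ Bi³⁺(aq) + 3 I⁻(aq)
Let s be the molar solubility. Then [Bi³⁺] = s and [I⁻] = 3s.
Ksp = [Bi³⁺][I⁻]^3 = s · (3s)^3 = 27s^4
27s^4 = 4.6×10⁻¹⁹  ⇒  s^4 = 1.7×10⁻²⁰
s = (1.7×10⁻²⁰)^(1/4) = 1.1×10⁻⁵ mol L⁻¹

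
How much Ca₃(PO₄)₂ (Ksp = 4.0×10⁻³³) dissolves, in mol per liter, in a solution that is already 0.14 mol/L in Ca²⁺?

Ca₃(PO₄)₂(s) ⇌ 3 Ca²⁺(aq) + 2 PO₄³⁻(aq)
The solution already contains Ca²⁺ at 0.14 mol/L. Let s be the molar solubility of Ca₃(PO₄)₂.
[Ca²⁺] ≈ 0.14 mol/L (common ion dominates); [PO₄³⁻] = 2s.
Ksp = [Ca²⁺]^3[PO₄³⁻]^2 = (0.14)^3(2s)^2
(2s)^2 = 4.0×10⁻³³ / (0.14)^3 = 1.5×10⁻³⁰
s = 6.0×10⁻¹⁶ mol/L

6.0×10⁻¹⁶ M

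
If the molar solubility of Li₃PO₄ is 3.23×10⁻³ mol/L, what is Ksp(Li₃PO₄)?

Ksp = 2.94×10⁻⁹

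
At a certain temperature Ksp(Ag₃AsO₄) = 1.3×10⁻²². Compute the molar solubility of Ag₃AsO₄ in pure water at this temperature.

Ag₃AsO₄(s) ⇌ 3 Ag⁺(aq) + AsO₄³⁻(aq)
Let s be the molar solubility. Then [Ag⁺] = 3s and [AsO₄³⁻] = s.
Ksp = [Ag⁺]^3[AsO₄³⁻] = (3s)^3 · s = 27s^4
27s^4 = 1.3×10⁻²²  ⇒  s^4 = 4.8×10⁻²⁴
s = (4.8×10⁻²⁴)^(1/4) = 1.5×10⁻⁶ mol L⁻¹

1.5×10⁻⁶ M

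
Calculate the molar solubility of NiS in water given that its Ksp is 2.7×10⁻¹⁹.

5.2×10⁻¹⁰ M

NiS(s) ⇌ Ni²⁺(aq) + S²⁻(aq)
With molar solubility s: [Ni²⁺] = s, [S²⁻] = s.
Ksp = [Ni²⁺][S²⁻] = s · s = s^2
s^2 = 2.7×10⁻¹⁹
Taking the 2nd root, s = 5.2×10⁻¹⁰ M.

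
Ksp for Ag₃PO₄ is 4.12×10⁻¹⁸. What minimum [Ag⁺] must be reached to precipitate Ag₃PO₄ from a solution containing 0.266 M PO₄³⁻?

A salt starts to precipitate once the ion product Q reaches its Ksp.
Ag₃PO₄(s) ⇌ 3 Ag⁺(aq) + PO₄³⁻(aq)
Ksp = [Ag⁺]^3[PO₄³⁻] = [Ag⁺]^3(0.266)
[Ag⁺]^3 = 4.12×10⁻¹⁸ / (0.266) = 1.55×10⁻¹⁷
[Ag⁺] = 2.49×10⁻⁶ M

2.49×10⁻⁶ M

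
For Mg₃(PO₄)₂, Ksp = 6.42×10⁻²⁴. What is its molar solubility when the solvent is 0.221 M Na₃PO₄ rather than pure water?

1.69×10⁻⁸ M

Mg₃(PO₄)₂(s) ⇌ 3 Mg²⁺(aq) + 2 PO₄³⁻(aq)
With PO₄³⁻ already at 0.221 M and s small, take [PO₄³⁻] ≈ 0.221 M and [Mg²⁺] = 3s.
Ksp = [Mg²⁺]^3[PO₄³⁻]^2 = (3s)^3(0.221)^2
(3s)^3 = 6.42×10⁻²⁴ / (0.221)^2 = 1.31×10⁻²²
s = 1.69×10⁻⁸ M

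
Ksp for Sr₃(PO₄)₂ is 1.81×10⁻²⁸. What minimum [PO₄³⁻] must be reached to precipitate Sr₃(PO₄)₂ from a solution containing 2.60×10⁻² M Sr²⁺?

The threshold for precipitation is Q = Ksp.
Sr₃(PO₄)₂(s) ⇌ 3 Sr²⁺(aq) + 2 PO₄³⁻(aq)
Ksp = [Sr²⁺]^3[PO₄³⁻]^2 = [PO₄³⁻]^2(2.60×10⁻²)^3
[PO₄³⁻]^2 = 1.81×10⁻²⁸ / (2.60×10⁻²)^3 = 1.03×10⁻²³
[PO₄³⁻] = 3.21×10⁻¹² M

3.21×10⁻¹² M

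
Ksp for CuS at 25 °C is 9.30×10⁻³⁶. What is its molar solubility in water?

3.05×10⁻¹⁸ M

CuS(s) ⇌ Cu²⁺(aq) + S²⁻(aq)
For each mole of CuS that dissolves per liter, [Cu²⁺] = s and [S²⁻] = s; let s denote this solubility.
Ksp = [Cu²⁺][S²⁻] = s · s = s^2
s^2 = 9.30×10⁻³⁶
s = (9.30×10⁻³⁶)^(1/2) = 3.05×10⁻¹⁸ M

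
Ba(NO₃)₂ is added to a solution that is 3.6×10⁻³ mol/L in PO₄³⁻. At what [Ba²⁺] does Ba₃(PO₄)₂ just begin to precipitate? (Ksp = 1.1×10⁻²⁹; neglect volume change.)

Each salt precipitates once Q = Ksp for that salt.
Ba₃(PO₄)₂(s) ⇌ 3 Ba²⁺(aq) + 2 PO₄³⁻(aq)
Ksp = [Ba²⁺]^3[PO₄³⁻]^2 = [Ba²⁺]^3(3.6×10⁻³)^2
[Ba²⁺]^3 = 1.1×10⁻²⁹ / (3.6×10⁻³)^2 = 8.5×10⁻²⁵
[Ba²⁺] = 9.5×10⁻⁹ mol/L

9.5×10⁻⁹ M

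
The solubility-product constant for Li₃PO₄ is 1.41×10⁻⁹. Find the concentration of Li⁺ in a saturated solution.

8.06×10⁻³ M

Li₃PO₄(s) ⇌ 3 Li⁺(aq) + PO₄³⁻(aq)
With molar solubility s: [Li⁺] = 3s, [PO₄³⁻] = s.
Ksp = [Li⁺]^3[PO₄³⁻] = (3s)^3 · s = 27s^4 = 1.41×10⁻⁹
s = 2.69×10⁻³ mol L⁻¹
[Li⁺] = 3s = 8.06×10⁻³ mol L⁻¹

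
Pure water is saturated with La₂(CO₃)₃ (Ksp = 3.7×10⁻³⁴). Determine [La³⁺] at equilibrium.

La₂(CO₃)₃(s) ⇌ 2 La³⁺(aq) + 3 CO₃²⁻(aq)
With molar solubility s: [La³⁺] = 2s, [CO₃²⁻] = 3s.
Ksp = [La³⁺]^2[CO₃²⁻]^3 = (2s)^2 · (3s)^3 = 108s^5 = 3.7×10⁻³⁴
s = 8.1×10⁻⁸ mol L⁻¹
[La³⁺] = 2s = 1.6×10⁻⁷ mol L⁻¹

1.6×10⁻⁷ M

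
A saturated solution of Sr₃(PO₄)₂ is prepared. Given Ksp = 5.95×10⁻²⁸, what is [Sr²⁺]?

Sr₃(PO₄)₂(s) ⇌ 3 Sr²⁺(aq) + 2 PO₄³⁻(aq)
Call the molar solubility s, so that [Sr²⁺] = 3s and [PO₄³⁻] = 2s.
Ksp = [Sr²⁺]^3[PO₄³⁻]^2 = (3s)^3 · (2s)^2 = 108s^5 = 5.95×10⁻²⁸
s = 1.41×10⁻⁶ M
[Sr²⁺] = 3s = 4.22×10⁻⁶ M

4.22×10⁻⁶ M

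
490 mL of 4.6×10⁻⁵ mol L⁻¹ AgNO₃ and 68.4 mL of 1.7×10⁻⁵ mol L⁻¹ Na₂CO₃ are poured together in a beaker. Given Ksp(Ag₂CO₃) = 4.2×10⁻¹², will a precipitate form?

No

The combined volume is 558.4 mL.
[Ag⁺] = (4.6×10⁻⁵)(490)/558.4 = 4.0×10⁻⁵ mol L⁻¹
[CO₃²⁻] = (1.7×10⁻⁵)(68.4)/558.4 = 2.1×10⁻⁶ mol L⁻¹
Q = [Ag⁺]^2[CO₃²⁻] = 3.4×10⁻¹⁵
Q = 3.4×10⁻¹⁵ < Ksp = 4.2×10⁻¹², so the solution is unsaturated and no precipitate forms.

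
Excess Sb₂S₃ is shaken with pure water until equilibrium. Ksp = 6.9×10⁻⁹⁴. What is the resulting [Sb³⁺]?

Sb₂S₃(s) ⇌ 2 Sb³⁺(aq) + 3 S²⁻(aq)
For each mole of Sb₂S₃ that dissolves per liter, [Sb³⁺] = 2s and [S²⁻] = 3s; let s denote this solubility.
Ksp = [Sb³⁺]^2[S²⁻]^3 = (2s)^2 · (3s)^3 = 108s^5 = 6.9×10⁻⁹⁴
s = 9.1×10⁻²⁰ M
[Sb³⁺] = 2s = 1.8×10⁻¹⁹ M

1.8×10⁻¹⁹ M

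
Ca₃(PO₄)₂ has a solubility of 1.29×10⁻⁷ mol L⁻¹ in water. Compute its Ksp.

Ca₃(PO₄)₂(s) ⇌ 3 Ca²⁺(aq) + 2 PO₄³⁻(aq)
Call the molar solubility s, so that [Ca²⁺] = 3s and [PO₄³⁻] = 2s.
Ksp = [Ca²⁺]^3[PO₄³⁻]^2 = (3s)^3 · (2s)^2 = 108s^5
Ksp = 108 × (1.29×10⁻⁷)^5 = 3.86×10⁻³³

Ksp = 3.86×10⁻³³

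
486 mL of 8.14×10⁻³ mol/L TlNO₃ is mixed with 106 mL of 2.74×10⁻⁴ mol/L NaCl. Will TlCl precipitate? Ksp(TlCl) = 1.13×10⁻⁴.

No

After mixing, V = 486 mL + 106 mL = 592 mL.
[Tl⁺] = (8.14×10⁻³)(486)/592 = 6.68×10⁻³ mol/L
[Cl⁻] = (2.74×10⁻⁴)(106)/592 = 4.91×10⁻⁵ mol/L
Q = [Tl⁺][Cl⁻] = 3.28×10⁻⁷
Q < Ksp (3.28×10⁻⁷ vs 1.13×10⁻⁴); the solution remains unsaturated and no precipitate forms.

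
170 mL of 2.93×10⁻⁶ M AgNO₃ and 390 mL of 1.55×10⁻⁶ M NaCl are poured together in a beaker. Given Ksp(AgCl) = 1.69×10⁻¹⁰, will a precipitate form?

No

The combined volume is 560 mL.
[Ag⁺] = (2.93×10⁻⁶)(170)/560 = 8.89×10⁻⁷ M
[Cl⁻] = (1.55×10⁻⁶)(390)/560 = 1.08×10⁻⁶ M
Q = [Ag⁺][Cl⁻] = 9.60×10⁻¹³
Since Q (9.60×10⁻¹³) is less than Ksp (1.69×10⁻¹⁰), no AgCl precipitates.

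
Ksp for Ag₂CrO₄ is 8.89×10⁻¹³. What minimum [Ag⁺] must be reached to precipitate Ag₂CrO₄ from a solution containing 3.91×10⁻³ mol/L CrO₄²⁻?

1.51×10⁻⁵ M

Each salt precipitates once Q = Ksp for that salt.
Ag₂CrO₄(s) ⇌ 2 Ag⁺(aq) + CrO₄²⁻(aq)
Ksp = [Ag⁺]^2[CrO₄²⁻] = [Ag⁺]^2(3.91×10⁻³)
[Ag⁺]^2 = 8.89×10⁻¹³ / (3.91×10⁻³) = 2.27×10⁻¹⁰
[Ag⁺] = 1.51×10⁻⁵ mol/L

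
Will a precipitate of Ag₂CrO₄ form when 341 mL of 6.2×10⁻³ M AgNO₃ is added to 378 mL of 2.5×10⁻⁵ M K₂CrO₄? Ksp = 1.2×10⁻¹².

The combined volume is 719 mL.
[Ag⁺] = (6.2×10⁻³)(341)/719 = 2.9×10⁻³ M
[CrO₄²⁻] = (2.5×10⁻⁵)(378)/719 = 1.3×10⁻⁵ M
Q = [Ag⁺]^2[CrO₄²⁻] = 1.1×10⁻¹⁰
Q = 1.1×10⁻¹⁰ > Ksp = 1.2×10⁻¹², so the solution is supersaturated and Ag₂CrO₄ precipitates.

Yes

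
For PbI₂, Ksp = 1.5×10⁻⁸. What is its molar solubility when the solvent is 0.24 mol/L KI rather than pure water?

2.6×10⁻⁷ M

PbI₂(s) ⇌ Pb²⁺(aq) + 2 I⁻(aq)
Let s be the solubility of PbI₂ here. The common ion gives [I⁻] ≈ 0.24 mol/L, and [Pb²⁺] = s.
Ksp = [Pb²⁺][I⁻]^2 = s(0.24)^2
s = 1.5×10⁻⁸ / (0.24)^2 = 2.6×10⁻⁷
s = 2.6×10⁻⁷ mol/L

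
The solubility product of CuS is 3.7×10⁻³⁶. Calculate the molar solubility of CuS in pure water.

CuS(s) ⇌ Cu²⁺(aq) + S²⁻(aq)
With molar solubility s: [Cu²⁺] = s, [S²⁻] = s.
Ksp = [Cu²⁺][S²⁻] = s · s = s^2
s^2 = 3.7×10⁻³⁶
Taking the 2nd root, s = 1.9×10⁻¹⁸ mol L⁻¹.

1.9×10⁻¹⁸ M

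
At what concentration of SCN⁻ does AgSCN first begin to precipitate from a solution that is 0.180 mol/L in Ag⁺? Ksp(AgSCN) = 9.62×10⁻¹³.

5.34×10⁻¹² M

A salt starts to precipitate once the ion product Q reaches its Ksp.
AgSCN(s) ⇌ Ag⁺(aq) + SCN⁻(aq)
Ksp = [Ag⁺][SCN⁻] = [SCN⁻](0.180)
[SCN⁻] = 9.62×10⁻¹³ / (0.180) = 5.34×10⁻¹²
[SCN⁻] = 5.34×10⁻¹² mol/L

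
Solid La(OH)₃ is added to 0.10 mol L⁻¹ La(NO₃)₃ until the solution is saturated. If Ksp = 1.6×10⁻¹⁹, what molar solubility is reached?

3.9×10⁻⁷ M

La(OH)₃(s) ⇌ La³⁺(aq) + 3 OH⁻(aq)
Let s be the solubility of La(OH)₃ here. The common ion gives [La³⁺] ≈ 0.10 mol L⁻¹, and [OH⁻] = 3s.
Ksp = [La³⁺][OH⁻]^3 = (0.10)(3s)^3
(3s)^3 = 1.6×10⁻¹⁹ / (0.10) = 1.6×10⁻¹⁸
s = 3.9×10⁻⁷ mol L⁻¹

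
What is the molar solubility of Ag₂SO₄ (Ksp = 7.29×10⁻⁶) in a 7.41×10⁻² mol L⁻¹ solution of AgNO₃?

1.33×10⁻³ M

Ag₂SO₄(s) ⇌ 2 Ag⁺(aq) + SO₄²⁻(aq)
Ag⁺ is already present at 7.41×10⁻² mol L⁻¹. If s mol/L of Ag₂SO₄ dissolves, [SO₄²⁻] = s while [Ag⁺] ≈ 7.41×10⁻² mol L⁻¹.
Ksp = [Ag⁺]^2[SO₄²⁻] = (7.41×10⁻²)^2s
s = 7.29×10⁻⁶ / (7.41×10⁻²)^2 = 1.33×10⁻³
s = 1.33×10⁻³ mol L⁻¹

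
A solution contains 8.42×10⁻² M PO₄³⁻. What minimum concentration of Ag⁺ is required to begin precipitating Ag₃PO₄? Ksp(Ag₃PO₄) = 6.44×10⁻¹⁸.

A salt starts to precipitate once the ion product Q reaches its Ksp.
Ag₃PO₄(s) ⇌ 3 Ag⁺(aq) + PO₄³⁻(aq)
Ksp = [Ag⁺]^3[PO₄³⁻] = [Ag⁺]^3(8.42×10⁻²)
[Ag⁺]^3 = 6.44×10⁻¹⁸ / (8.42×10⁻²) = 7.65×10⁻¹⁷
[Ag⁺] = 4.24×10⁻⁶ M

4.24×10⁻⁶ M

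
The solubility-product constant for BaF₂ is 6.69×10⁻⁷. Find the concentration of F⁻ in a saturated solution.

1.10×10⁻² M

BaF₂(s) ⇌ Ba²⁺(aq) + 2 F⁻(aq)
With molar solubility s: [Ba²⁺] = s, [F⁻] = 2s.
Ksp = [Ba²⁺][F⁻]^2 = s · (2s)^2 = 4s^3 = 6.69×10⁻⁷
s = 5.51×10⁻³ mol L⁻¹
[F⁻] = 2s = 1.10×10⁻² mol L⁻¹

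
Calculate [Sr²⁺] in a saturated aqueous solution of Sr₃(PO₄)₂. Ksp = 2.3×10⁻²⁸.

3.5×10⁻⁶ M

Sr₃(PO₄)₂(s) ⇌ 3 Sr²⁺(aq) + 2 PO₄³⁻(aq)
Let s be the molar solubility. Then [Sr²⁺] = 3s and [PO₄³⁻] = 2s.
Ksp = [Sr²⁺]^3[PO₄³⁻]^2 = (3s)^3 · (2s)^2 = 108s^5 = 2.3×10⁻²⁸
s = 1.2×10⁻⁶ M
[Sr²⁺] = 3s = 3.5×10⁻⁶ M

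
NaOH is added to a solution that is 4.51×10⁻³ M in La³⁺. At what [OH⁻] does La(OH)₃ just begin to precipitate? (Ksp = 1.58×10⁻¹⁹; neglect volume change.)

Each salt precipitates once Q = Ksp for that salt.
La(OH)₃(s) ⇌ La³⁺(aq) + 3 OH⁻(aq)
Ksp = [La³⁺][OH⁻]^3 = [OH⁻]^3(4.51×10⁻³)
[OH⁻]^3 = 1.58×10⁻¹⁹ / (4.51×10⁻³) = 3.50×10⁻¹⁷
[OH⁻] = 3.27×10⁻⁶ M

3.27×10⁻⁶ M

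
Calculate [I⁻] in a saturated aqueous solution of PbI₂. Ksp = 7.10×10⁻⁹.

PbI₂(s) ⇌ Pb²⁺(aq) + 2 I⁻(aq)
If s mol/L of PbI₂ dissolves, [Pb²⁺] = s and [I⁻] = 2s.
Ksp = [Pb²⁺][I⁻]^2 = s · (2s)^2 = 4s^3 = 7.10×10⁻⁹
s = 1.21×10⁻³ mol/L
[I⁻] = 2s = 2.42×10⁻³ mol/L

2.42×10⁻³ M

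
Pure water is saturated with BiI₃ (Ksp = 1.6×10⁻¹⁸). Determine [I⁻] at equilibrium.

4.7×10⁻⁵ M

BiI₃(s) ⇌ Bi³⁺(aq) + 3 I⁻(aq)
Call the molar solubility s, so that [Bi³⁺] = s and [I⁻] = 3s.
Ksp = [Bi³⁺][I⁻]^3 = s · (3s)^3 = 27s^4 = 1.6×10⁻¹⁸
s = 1.6×10⁻⁵ mol L⁻¹
[I⁻] = 3s = 4.7×10⁻⁵ mol L⁻¹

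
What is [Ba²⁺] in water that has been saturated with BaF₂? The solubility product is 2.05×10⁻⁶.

BaF₂(s) ⇌ Ba²⁺(aq) + 2 F⁻(aq)
Call the molar solubility s, so that [Ba²⁺] = s and [F⁻] = 2s.
Ksp = [Ba²⁺][F⁻]^2 = s · (2s)^2 = 4s^3 = 2.05×10⁻⁶
s = 8.00×10⁻³ M
[Ba²⁺] = s = 8.00×10⁻³ M

8.00×10⁻³ M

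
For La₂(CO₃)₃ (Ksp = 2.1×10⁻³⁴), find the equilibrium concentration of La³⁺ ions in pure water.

1.4×10⁻⁷ M

La₂(CO₃)₃(s) ⇌ 2 La³⁺(aq) + 3 CO₃²⁻(aq)
With molar solubility s: [La³⁺] = 2s, [CO₃²⁻] = 3s.
Ksp = [La³⁺]^2[CO₃²⁻]^3 = (2s)^2 · (3s)^3 = 108s^5 = 2.1×10⁻³⁴
s = 7.2×10⁻⁸ mol/L
[La³⁺] = 2s = 1.4×10⁻⁷ mol/L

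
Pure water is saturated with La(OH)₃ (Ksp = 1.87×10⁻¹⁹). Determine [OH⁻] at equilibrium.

La(OH)₃(s) ⇌ La³⁺(aq) + 3 OH⁻(aq)
Let s be the molar solubility. Then [La³⁺] = s and [OH⁻] = 3s.
Ksp = [La³⁺][OH⁻]^3 = s · (3s)^3 = 27s^4 = 1.87×10⁻¹⁹
s = 9.12×10⁻⁶ M
[OH⁻] = 3s = 2.74×10⁻⁵ M

2.74×10⁻⁵ M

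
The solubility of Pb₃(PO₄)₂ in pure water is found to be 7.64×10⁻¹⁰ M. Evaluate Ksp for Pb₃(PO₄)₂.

Ksp = 2.81×10⁻⁴⁴

Pb₃(PO₄)₂(s) ⇌ 3 Pb²⁺(aq) + 2 PO₄³⁻(aq)
For each mole of Pb₃(PO₄)₂ that dissolves per liter, [Pb²⁺] = 3s and [PO₄³⁻] = 2s; let s denote this solubility.
Ksp = [Pb²⁺]^3[PO₄³⁻]^2 = (3s)^3 · (2s)^2 = 108s^5
Ksp = 108 × (7.64×10⁻¹⁰)^5 = 2.81×10⁻⁴⁴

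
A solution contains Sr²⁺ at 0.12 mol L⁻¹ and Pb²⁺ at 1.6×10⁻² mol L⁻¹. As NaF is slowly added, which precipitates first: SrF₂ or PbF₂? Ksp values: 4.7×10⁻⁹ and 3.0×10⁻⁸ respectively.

SrF₂

Precipitation of each salt begins when its ion product equals Ksp.
For SrF₂: [F⁻] = (Ksp/[Sr²⁺])^(1/2) = 2.0×10⁻⁴ mol L⁻¹
For PbF₂: [F⁻] = (Ksp/[Pb²⁺])^(1/2) = 1.4×10⁻³ mol L⁻¹
The smaller threshold [F⁻] is reached first, so SrF₂ precipitates first.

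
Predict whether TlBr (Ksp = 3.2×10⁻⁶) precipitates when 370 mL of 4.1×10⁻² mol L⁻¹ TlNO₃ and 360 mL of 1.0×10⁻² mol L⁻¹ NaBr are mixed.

Total volume after mixing = 370 + 360 = 730 mL.
[Tl⁺] = (4.1×10⁻²)(370)/730 = 2.1×10⁻² mol L⁻¹
[Br⁻] = (1.0×10⁻²)(360)/730 = 4.9×10⁻³ mol L⁻¹
Q = [Tl⁺][Br⁻] = 1.0×10⁻⁴
Q = 1.0×10⁻⁴ > Ksp = 3.2×10⁻⁶, so the solution is supersaturated and TlBr precipitates.

Yes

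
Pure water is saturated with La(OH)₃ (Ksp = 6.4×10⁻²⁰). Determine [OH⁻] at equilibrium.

2.1×10⁻⁵ M

La(OH)₃(s) ⇌ La³⁺(aq) + 3 OH⁻(aq)
Call the molar solubility s, so that [La³⁺] = s and [OH⁻] = 3s.
Ksp = [La³⁺][OH⁻]^3 = s · (3s)^3 = 27s^4 = 6.4×10⁻²⁰
s = 7.0×10⁻⁶ mol/L
[OH⁻] = 3s = 2.1×10⁻⁵ mol/L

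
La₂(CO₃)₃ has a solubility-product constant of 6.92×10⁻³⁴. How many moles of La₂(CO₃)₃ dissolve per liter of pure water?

9.15×10⁻⁸ M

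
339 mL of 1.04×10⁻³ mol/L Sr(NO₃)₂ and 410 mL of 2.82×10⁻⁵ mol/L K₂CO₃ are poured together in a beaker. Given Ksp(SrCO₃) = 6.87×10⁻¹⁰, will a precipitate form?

Yes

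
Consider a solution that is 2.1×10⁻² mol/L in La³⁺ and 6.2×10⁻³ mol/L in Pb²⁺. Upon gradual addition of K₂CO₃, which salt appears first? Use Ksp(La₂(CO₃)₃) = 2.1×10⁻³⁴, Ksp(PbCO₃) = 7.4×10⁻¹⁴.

Precipitation begins when Q = Ksp.
For La₂(CO₃)₃: [CO₃²⁻] = (Ksp/[La³⁺]^2)^(1/3) = 7.8×10⁻¹¹ mol/L
For PbCO₃: [CO₃²⁻] = (Ksp/[Pb²⁺]) = 1.2×10⁻¹¹ mol/L
PbCO₃ requires the lower [CO₃²⁻], so it precipitates first.

PbCO₃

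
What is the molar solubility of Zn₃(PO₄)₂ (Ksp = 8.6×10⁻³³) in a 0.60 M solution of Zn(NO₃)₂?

1.0×10⁻¹⁶ M

Zn₃(PO₄)₂(s) ⇌ 3 Zn²⁺(aq) + 2 PO₄³⁻(aq)
Zn²⁺ is already present at 0.60 M. If s mol/L of Zn₃(PO₄)₂ dissolves, [PO₄³⁻] = 2s while [Zn²⁺] ≈ 0.60 M.
Ksp = [Zn²⁺]^3[PO₄³⁻]^2 = (0.60)^3(2s)^2
(2s)^2 = 8.6×10⁻³³ / (0.60)^3 = 4.0×10⁻³²
s = 1.0×10⁻¹⁶ M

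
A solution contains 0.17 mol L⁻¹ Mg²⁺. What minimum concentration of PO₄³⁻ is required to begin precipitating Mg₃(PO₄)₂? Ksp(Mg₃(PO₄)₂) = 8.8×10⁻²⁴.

4.2×10⁻¹¹ M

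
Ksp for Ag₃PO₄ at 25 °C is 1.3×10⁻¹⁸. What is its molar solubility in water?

1.5×10⁻⁵ M

Ag₃PO₄(s) ⇌ 3 Ag⁺(aq) + PO₄³⁻(aq)
Call the molar solubility s, so that [Ag⁺] = 3s and [PO₄³⁻] = s.
Ksp = [Ag⁺]^3[PO₄³⁻] = (3s)^3 · s = 27s^4
27s^4 = 1.3×10⁻¹⁸  ⇒  s^4 = 4.8×10⁻²⁰
Taking the 4th root, s = 1.5×10⁻⁵ M.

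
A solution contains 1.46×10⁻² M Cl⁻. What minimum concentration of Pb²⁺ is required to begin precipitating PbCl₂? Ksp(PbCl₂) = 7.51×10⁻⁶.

Precipitation begins when Q = Ksp.
PbCl₂(s) ⇌ Pb²⁺(aq) + 2 Cl⁻(aq)
Ksp = [Pb²⁺][Cl⁻]^2 = [Pb²⁺](1.46×10⁻²)^2
[Pb²⁺] = 7.51×10⁻⁶ / (1.46×10⁻²)^2 = 3.52×10⁻²
[Pb²⁺] = 3.52×10⁻² M

3.52×10⁻² M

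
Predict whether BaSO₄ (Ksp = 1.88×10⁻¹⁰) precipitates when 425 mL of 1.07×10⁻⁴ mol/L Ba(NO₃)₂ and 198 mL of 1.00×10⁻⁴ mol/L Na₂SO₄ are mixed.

Total volume after mixing = 425 + 198 = 623 mL.
[Ba²⁺] = (1.07×10⁻⁴)(425)/623 = 7.30×10⁻⁵ mol/L
[SO₄²⁻] = (1.00×10⁻⁴)(198)/623 = 3.18×10⁻⁵ mol/L
Q = [Ba²⁺][SO₄²⁻] = 2.32×10⁻⁹
Q = 2.32×10⁻⁹ > Ksp = 1.88×10⁻¹⁰, so the solution is supersaturated and BaSO₄ precipitates.

Yes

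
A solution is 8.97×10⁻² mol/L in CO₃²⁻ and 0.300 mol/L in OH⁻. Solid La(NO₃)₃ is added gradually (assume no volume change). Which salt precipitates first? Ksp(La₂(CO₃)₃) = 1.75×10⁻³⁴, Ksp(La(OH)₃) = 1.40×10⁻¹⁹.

Precipitation of each salt begins when its ion product equals Ksp.
For La₂(CO₃)₃: [La³⁺] = (Ksp/[CO₃²⁻]^3)^(1/2) = 4.92×10⁻¹⁶ mol/L
For La(OH)₃: [La³⁺] = (Ksp/[OH⁻]^3) = 5.19×10⁻¹⁸ mol/L
The smaller threshold [La³⁺] is reached first, so La(OH)₃ precipitates first.

La(OH)₃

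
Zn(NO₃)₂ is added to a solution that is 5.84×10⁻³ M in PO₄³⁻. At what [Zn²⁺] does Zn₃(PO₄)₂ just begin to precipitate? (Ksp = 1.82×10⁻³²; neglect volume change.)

8.11×10⁻¹⁰ M

Precipitation begins when Q = Ksp.
Zn₃(PO₄)₂(s) ⇌ 3 Zn²⁺(aq) + 2 PO₄³⁻(aq)
Ksp = [Zn²⁺]^3[PO₄³⁻]^2 = [Zn²⁺]^3(5.84×10⁻³)^2
[Zn²⁺]^3 = 1.82×10⁻³² / (5.84×10⁻³)^2 = 5.34×10⁻²⁸
[Zn²⁺] = 8.11×10⁻¹⁰ M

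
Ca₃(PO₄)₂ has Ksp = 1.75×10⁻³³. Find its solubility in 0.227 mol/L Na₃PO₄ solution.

Ca₃(PO₄)₂(s) ⇌ 3 Ca²⁺(aq) + 2 PO₄³⁻(aq)
The solution already contains PO₄³⁻ at 0.227 mol/L. Let s be the molar solubility of Ca₃(PO₄)₂.
[PO₄³⁻] ≈ 0.227 mol/L (common ion dominates); [Ca²⁺] = 3s.
Ksp = [Ca²⁺]^3[PO₄³⁻]^2 = (3s)^3(0.227)^2
(3s)^3 = 1.75×10⁻³³ / (0.227)^2 = 3.40×10⁻³²
s = 1.08×10⁻¹¹ mol/L

1.08×10⁻¹¹ M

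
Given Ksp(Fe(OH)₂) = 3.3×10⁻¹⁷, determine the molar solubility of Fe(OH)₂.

2.0×10⁻⁶ M

Fe(OH)₂(s) ⇌ Fe²⁺(aq) + 2 OH⁻(aq)
For each mole of Fe(OH)₂ that dissolves per liter, [Fe²⁺] = s and [OH⁻] = 2s; let s denote this solubility.
Ksp = [Fe²⁺][OH⁻]^2 = s · (2s)^2 = 4s^3
4s^3 = 3.3×10⁻¹⁷  ⇒  s^3 = 8.3×10⁻¹⁸
s = 2.0×10⁻⁶ mol/L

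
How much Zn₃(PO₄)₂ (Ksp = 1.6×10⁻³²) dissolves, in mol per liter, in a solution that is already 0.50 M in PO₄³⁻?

Zn₃(PO₄)₂(s) ⇌ 3 Zn²⁺(aq) + 2 PO₄³⁻(aq)
The solution already contains PO₄³⁻ at 0.50 M. Let s be the molar solubility of Zn₃(PO₄)₂.
[PO₄³⁻] ≈ 0.50 M (common ion dominates); [Zn²⁺] = 3s.
Ksp = [Zn²⁺]^3[PO₄³⁻]^2 = (3s)^3(0.50)^2
(3s)^3 = 1.6×10⁻³² / (0.50)^2 = 6.4×10⁻³²
s = 1.3×10⁻¹¹ M

1.3×10⁻¹¹ M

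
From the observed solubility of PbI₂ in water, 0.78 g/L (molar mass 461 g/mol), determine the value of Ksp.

Ksp = 1.9×10⁻⁸

Molar solubility s = (0.78 g/L) / (461 g/mol) = 1.692×10⁻³ mol/L
PbI₂(s) ⇌ Pb²⁺(aq) + 2 I⁻(aq)
For each mole of PbI₂ that dissolves per liter, [Pb²⁺] = s and [I⁻] = 2s; let s denote this solubility.
Ksp = [Pb²⁺][I⁻]^2 = s · (2s)^2 = 4s^3
Ksp = 4 × (1.692×10⁻³)^3 = 1.9×10⁻⁸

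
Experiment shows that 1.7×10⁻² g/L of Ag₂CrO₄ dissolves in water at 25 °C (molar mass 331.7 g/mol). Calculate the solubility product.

Ksp = 5.4×10⁻¹³

Molar solubility s = (1.7×10⁻² g/L) / (331.7 g/mol) = 5.125×10⁻⁵ mol/L
Ag₂CrO₄(s) ⇌ 2 Ag⁺(aq) + CrO₄²⁻(aq)
With molar solubility s: [Ag⁺] = 2s, [CrO₄²⁻] = s.
Ksp = [Ag⁺]^2[CrO₄²⁻] = (2s)^2 · s = 4s^3
Ksp = 4 × (5.125×10⁻⁵)^3 = 5.4×10⁻¹³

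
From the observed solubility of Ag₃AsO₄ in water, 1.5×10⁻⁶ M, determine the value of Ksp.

Ksp = 1.4×10⁻²²

Ag₃AsO₄(s) ⇌ 3 Ag⁺(aq) + AsO₄³⁻(aq)
With molar solubility s: [Ag⁺] = 3s, [AsO₄³⁻] = s.
Ksp = [Ag⁺]^3[AsO₄³⁻] = (3s)^3 · s = 27s^4
Ksp = 27 × (1.5×10⁻⁶)^4 = 1.4×10⁻²²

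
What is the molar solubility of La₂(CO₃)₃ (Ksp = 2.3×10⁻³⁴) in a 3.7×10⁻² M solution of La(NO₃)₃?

1.8×10⁻¹¹ M

La₂(CO₃)₃(s) ⇌ 2 La³⁺(aq) + 3 CO₃²⁻(aq)
La³⁺ is already present at 3.7×10⁻² M. If s mol/L of La₂(CO₃)₃ dissolves, [CO₃²⁻] = 3s while [La³⁺] ≈ 3.7×10⁻² M.
Ksp = [La³⁺]^2[CO₃²⁻]^3 = (3.7×10⁻²)^2(3s)^3
(3s)^3 = 2.3×10⁻³⁴ / (3.7×10⁻²)^2 = 1.7×10⁻³¹
s = 1.8×10⁻¹¹ M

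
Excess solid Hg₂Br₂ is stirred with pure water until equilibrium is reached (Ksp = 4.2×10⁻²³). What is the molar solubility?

2.2×10⁻⁸ M

Hg₂Br₂(s) ⇌ Hg₂²⁺(aq) + 2 Br⁻(aq)
If s mol/L of Hg₂Br₂ dissolves, [Hg₂²⁺] = s and [Br⁻] = 2s.
Ksp = [Hg₂²⁺][Br⁻]^2 = s · (2s)^2 = 4s^3
4s^3 = 4.2×10⁻²³  ⇒  s^3 = 1.1×10⁻²³
s = 2.2×10⁻⁸ M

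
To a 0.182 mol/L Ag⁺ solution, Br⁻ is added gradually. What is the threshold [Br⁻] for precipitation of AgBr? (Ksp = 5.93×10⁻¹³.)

3.26×10⁻¹² M

Each salt precipitates once Q = Ksp for that salt.
AgBr(s) ⇌ Ag⁺(aq) + Br⁻(aq)
Ksp = [Ag⁺][Br⁻] = [Br⁻](0.182)
[Br⁻] = 5.93×10⁻¹³ / (0.182) = 3.26×10⁻¹²
[Br⁻] = 3.26×10⁻¹² mol/L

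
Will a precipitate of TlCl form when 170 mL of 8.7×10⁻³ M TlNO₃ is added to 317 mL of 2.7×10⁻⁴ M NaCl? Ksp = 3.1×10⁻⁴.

Total volume after mixing = 170 + 317 = 487 mL.
[Tl⁺] = (8.7×10⁻³)(170)/487 = 3.0×10⁻³ M
[Cl⁻] = (2.7×10⁻⁴)(317)/487 = 1.8×10⁻⁴ M
Q = [Tl⁺][Cl⁻] = 5.3×10⁻⁷
Q = 5.3×10⁻⁷ < Ksp = 3.1×10⁻⁴, so the solution is unsaturated and no precipitate forms.

No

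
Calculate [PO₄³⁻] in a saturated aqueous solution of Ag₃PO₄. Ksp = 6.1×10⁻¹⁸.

2.2×10⁻⁵ M

Ag₃PO₄(s) ⇌ 3 Ag⁺(aq) + PO₄³⁻(aq)
Call the molar solubility s, so that [Ag⁺] = 3s and [PO₄³⁻] = s.
Ksp = [Ag⁺]^3[PO₄³⁻] = (3s)^3 · s = 27s^4 = 6.1×10⁻¹⁸
s = 2.2×10⁻⁵ mol L⁻¹
[PO₄³⁻] = s = 2.2×10⁻⁵ mol L⁻¹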